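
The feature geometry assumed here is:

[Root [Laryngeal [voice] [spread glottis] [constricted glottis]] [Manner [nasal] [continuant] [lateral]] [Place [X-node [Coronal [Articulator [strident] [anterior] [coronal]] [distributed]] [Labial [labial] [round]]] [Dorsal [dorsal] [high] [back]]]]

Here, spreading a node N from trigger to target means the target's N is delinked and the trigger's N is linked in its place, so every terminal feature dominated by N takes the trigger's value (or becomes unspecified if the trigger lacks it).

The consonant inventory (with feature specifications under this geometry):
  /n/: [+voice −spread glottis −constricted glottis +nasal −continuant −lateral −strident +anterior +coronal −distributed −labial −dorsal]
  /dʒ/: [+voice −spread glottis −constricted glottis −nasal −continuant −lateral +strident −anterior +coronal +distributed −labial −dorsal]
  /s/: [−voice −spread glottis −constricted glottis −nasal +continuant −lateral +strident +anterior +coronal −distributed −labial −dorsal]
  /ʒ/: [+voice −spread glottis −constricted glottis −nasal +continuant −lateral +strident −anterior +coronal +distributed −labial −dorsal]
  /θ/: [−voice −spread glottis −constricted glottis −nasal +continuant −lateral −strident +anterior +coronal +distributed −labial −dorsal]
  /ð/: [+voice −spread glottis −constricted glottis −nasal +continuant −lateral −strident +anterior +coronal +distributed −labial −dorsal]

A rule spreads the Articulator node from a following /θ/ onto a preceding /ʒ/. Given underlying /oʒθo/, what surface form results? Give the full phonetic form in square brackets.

Terminals under Articulator in this geometry: [strident], [anterior], [coronal].
The target acquires /θ/'s values for everything under Articulator — [−strident], [+anterior], [+coronal] — while keeping its own [voice], [spread glottis], [constricted glottis], ….
Among the inventory, only /ð/ has exactly this specification, giving the surface form [oðθo].

[oðθo]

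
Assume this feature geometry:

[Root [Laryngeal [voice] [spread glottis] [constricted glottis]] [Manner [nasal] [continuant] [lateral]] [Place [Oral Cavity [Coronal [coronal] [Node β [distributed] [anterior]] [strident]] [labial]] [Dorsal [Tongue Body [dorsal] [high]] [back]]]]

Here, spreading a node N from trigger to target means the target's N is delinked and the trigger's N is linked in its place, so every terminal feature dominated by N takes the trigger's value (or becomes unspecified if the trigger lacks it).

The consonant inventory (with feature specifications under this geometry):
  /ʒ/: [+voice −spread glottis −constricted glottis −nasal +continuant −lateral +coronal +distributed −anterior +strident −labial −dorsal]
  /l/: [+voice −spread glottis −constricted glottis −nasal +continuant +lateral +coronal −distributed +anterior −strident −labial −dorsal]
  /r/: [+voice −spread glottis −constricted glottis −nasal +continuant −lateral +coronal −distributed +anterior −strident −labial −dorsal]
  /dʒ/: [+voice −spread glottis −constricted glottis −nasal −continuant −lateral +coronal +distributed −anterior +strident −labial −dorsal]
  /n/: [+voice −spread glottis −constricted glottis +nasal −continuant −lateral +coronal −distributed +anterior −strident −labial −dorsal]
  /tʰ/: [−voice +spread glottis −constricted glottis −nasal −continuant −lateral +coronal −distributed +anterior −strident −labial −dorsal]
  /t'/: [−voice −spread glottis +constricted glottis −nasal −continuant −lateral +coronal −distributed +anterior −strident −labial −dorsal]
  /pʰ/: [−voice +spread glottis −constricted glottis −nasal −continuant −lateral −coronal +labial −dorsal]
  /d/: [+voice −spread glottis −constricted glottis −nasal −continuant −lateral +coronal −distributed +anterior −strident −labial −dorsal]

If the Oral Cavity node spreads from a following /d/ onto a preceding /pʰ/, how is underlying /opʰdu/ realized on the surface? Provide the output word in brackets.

The Oral Cavity node dominates the terminals [coronal], [distributed], [anterior], [strident], [labial].
The target acquires /d/'s values for everything under Oral Cavity — [+coronal], [−distributed], [+anterior], [−strident], [−labial] — while keeping its own [voice], [spread glottis], [constricted glottis], ….
The resulting bundle matches /tʰ/ in the inventory; substituting it for /pʰ/ gives [otʰdu].

[otʰdu]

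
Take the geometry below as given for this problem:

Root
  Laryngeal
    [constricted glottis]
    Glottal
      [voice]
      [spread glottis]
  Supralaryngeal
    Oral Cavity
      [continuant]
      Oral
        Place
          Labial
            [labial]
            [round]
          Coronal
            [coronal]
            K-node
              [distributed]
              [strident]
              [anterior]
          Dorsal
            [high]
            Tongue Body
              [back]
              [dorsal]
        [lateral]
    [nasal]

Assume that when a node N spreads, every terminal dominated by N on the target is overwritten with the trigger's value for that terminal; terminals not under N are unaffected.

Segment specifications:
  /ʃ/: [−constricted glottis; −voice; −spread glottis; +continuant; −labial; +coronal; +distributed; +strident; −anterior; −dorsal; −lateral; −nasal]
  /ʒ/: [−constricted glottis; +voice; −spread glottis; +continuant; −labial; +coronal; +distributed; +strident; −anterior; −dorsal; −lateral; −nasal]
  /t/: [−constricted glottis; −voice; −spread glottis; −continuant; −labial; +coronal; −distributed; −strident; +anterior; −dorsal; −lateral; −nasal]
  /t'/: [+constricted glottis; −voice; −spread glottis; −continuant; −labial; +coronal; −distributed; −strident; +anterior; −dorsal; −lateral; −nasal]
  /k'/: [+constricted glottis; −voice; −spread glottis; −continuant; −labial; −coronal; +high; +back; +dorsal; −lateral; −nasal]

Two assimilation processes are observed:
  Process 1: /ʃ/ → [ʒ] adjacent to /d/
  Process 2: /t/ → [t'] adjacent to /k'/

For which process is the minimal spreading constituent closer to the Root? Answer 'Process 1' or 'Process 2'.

In Process 1, [voice] changes, so the minimal spreading node is [voice] at depth 3.
In Process 2, [constricted glottis] changes, so the minimal spreading node is [constricted glottis] at depth 2.
[constricted glottis] (depth 2) sits above [voice] (depth 3), making Process 2 the one with the higher spreading node.

Process 2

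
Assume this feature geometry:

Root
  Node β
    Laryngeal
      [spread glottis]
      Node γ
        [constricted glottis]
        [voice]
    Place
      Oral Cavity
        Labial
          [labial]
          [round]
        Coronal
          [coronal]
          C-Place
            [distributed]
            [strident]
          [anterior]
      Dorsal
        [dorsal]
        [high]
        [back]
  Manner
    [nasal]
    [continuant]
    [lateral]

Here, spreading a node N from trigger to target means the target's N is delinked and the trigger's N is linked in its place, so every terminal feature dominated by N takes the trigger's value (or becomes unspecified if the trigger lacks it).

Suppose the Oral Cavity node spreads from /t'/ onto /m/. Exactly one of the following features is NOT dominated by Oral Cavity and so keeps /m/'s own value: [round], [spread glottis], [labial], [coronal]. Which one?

[spread glottis]

Under this geometry, Oral Cavity contains [labial], [round], [coronal], [distributed], [strident], [anterior].
[labial], [round], [coronal] all lie under Oral Cavity, so they are overwritten when Oral Cavity spreads.
[spread glottis] attaches under Laryngeal, not under Oral Cavity, so /m/ retains its own value for [spread glottis].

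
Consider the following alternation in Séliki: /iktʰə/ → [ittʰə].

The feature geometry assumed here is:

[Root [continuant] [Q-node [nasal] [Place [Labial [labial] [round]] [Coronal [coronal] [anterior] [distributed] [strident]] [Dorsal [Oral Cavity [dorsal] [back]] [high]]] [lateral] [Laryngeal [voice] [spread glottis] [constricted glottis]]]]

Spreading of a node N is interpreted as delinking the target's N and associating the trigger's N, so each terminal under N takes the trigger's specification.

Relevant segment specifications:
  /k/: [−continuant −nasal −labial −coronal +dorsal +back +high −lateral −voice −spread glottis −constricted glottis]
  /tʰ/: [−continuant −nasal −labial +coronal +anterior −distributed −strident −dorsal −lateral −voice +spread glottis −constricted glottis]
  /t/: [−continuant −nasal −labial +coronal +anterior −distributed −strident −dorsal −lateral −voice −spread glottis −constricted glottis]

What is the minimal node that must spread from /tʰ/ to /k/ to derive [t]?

Place

Comparing /k/ with its surface form [t], the features that change are [coronal], [anterior], [distributed], [strident], [dorsal], [high], [back].
The smallest constituent containing every changed terminal is Place — each of its daughters lacks at least one of the affected features.
Spreading Place from /tʰ/ overwrites each of those terminals with /tʰ/'s values, yielding exactly [t].
Had Q-node or a higher node spread, [spread glottis] would have taken /tʰ/'s value; it stays as in /k/, confirming the spreading constituent is exactly Place.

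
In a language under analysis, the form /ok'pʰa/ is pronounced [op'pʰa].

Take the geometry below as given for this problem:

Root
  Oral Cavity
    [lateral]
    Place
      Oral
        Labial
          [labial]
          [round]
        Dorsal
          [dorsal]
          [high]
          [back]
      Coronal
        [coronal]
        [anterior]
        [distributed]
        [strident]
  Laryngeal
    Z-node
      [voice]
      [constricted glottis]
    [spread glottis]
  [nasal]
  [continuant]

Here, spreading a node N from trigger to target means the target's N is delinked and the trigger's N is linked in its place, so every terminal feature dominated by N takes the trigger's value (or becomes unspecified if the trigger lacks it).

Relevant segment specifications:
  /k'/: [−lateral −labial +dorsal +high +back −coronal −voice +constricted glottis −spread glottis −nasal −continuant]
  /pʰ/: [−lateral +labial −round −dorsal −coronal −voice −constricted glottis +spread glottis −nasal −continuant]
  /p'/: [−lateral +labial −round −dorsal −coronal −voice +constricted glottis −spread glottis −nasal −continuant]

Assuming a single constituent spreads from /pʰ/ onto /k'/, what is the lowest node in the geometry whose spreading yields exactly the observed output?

/k'/ and [p'] differ in [labial], [round], [dorsal], [high], [back]; every other specified feature is identical.
The smallest constituent containing every changed terminal is Oral — each of its daughters lacks at least one of the affected features.
Delinking /k'/'s Oral and associating /pʰ/'s Oral gives precisely the feature bundle of [p'].
Features on which the two segments disagree outside Oral, such as [spread glottis], [constricted glottis], are unchanged — nothing dominating them spread, and Oral is the minimal sufficient constituent.

Oral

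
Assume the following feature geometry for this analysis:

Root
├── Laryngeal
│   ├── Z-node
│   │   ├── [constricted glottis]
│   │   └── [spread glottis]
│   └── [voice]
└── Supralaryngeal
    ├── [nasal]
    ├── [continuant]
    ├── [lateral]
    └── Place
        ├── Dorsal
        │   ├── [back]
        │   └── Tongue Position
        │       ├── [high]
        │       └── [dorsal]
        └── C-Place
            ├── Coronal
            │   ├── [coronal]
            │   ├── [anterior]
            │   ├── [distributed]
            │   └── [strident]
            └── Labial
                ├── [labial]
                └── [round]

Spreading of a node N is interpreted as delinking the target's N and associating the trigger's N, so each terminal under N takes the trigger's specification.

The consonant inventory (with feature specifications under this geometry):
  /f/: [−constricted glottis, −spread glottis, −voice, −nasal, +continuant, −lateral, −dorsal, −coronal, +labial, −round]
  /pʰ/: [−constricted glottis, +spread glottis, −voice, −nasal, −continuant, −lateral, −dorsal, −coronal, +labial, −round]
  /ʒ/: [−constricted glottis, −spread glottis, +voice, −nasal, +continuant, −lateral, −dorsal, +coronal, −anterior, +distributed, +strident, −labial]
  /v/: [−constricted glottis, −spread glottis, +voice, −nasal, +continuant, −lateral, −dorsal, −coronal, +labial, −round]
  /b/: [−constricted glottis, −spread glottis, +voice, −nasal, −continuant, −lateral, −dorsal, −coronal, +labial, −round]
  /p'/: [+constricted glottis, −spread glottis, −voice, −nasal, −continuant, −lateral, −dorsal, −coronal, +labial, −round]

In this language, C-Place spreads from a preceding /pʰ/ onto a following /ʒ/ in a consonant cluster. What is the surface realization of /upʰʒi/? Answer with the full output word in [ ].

[upʰvi]

The C-Place node dominates the terminals [coronal], [anterior], [distributed], [strident], [labial], [round].
The target acquires /pʰ/'s values for everything under C-Place — [−coronal], [+labial], [−round] — while keeping its own [constricted glottis], [spread glottis], [voice], ….
This feature bundle is that of [v], so /upʰʒi/ surfaces as [upʰvi].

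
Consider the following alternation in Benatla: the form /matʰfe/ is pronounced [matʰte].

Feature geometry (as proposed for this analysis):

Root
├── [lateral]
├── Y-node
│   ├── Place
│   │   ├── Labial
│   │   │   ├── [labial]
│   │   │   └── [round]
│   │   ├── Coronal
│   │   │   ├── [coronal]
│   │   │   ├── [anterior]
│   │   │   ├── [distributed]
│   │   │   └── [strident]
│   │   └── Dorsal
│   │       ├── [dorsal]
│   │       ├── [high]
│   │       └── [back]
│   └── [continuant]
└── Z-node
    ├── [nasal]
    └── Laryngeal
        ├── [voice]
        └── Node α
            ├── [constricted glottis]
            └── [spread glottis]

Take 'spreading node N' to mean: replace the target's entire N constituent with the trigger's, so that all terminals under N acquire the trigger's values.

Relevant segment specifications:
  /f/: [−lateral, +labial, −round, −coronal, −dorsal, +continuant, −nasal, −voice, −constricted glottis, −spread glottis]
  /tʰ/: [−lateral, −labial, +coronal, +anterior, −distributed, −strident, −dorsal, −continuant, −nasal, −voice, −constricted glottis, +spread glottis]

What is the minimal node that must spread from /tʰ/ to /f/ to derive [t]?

The alternation /f/ → [t] changes [continuant], [labial], [round], [coronal], [anterior], [distributed], [strident] and nothing else.
These terminals are all dominated by Y-node, and no proper subconstituent of Y-node covers them all; Y-node is their lowest common ancestor.
Delinking /f/'s Y-node and associating /tʰ/'s Y-node gives precisely the feature bundle of [t].
[spread glottis] — on which /tʰ/ differs from /f/ — is unchanged, so Root cannot have spread; the constituent is no larger than Y-node.

Y-node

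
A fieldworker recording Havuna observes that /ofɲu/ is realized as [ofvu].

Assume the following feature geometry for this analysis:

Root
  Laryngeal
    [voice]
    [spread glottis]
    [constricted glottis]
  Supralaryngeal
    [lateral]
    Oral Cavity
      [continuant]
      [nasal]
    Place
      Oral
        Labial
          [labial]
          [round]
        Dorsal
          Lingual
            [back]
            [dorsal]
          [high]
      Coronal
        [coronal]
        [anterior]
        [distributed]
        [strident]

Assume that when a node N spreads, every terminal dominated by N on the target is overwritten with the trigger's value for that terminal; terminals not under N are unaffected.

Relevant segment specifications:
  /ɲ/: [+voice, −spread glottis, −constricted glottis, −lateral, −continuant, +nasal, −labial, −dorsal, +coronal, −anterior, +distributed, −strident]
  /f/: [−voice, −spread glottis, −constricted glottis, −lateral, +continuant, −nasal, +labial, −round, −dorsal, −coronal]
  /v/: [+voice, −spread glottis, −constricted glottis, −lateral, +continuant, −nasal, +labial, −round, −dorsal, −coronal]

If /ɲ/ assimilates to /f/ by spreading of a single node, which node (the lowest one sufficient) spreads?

Supralaryngeal

The alternation /ɲ/ → [v] changes [nasal], [continuant], [labial], [round], [coronal], [anterior], [distributed], [strident] and nothing else.
In this geometry the lowest node dominating all of them is Supralaryngeal: every daughter of Supralaryngeal dominates only a proper subset, so no lower node suffices.
Delinking /ɲ/'s Supralaryngeal and associating /f/'s Supralaryngeal gives precisely the feature bundle of [v].
Had Root spread, [voice] would have taken /f/'s value; it stays as in /ɲ/, confirming the spreading constituent is exactly Supralaryngeal.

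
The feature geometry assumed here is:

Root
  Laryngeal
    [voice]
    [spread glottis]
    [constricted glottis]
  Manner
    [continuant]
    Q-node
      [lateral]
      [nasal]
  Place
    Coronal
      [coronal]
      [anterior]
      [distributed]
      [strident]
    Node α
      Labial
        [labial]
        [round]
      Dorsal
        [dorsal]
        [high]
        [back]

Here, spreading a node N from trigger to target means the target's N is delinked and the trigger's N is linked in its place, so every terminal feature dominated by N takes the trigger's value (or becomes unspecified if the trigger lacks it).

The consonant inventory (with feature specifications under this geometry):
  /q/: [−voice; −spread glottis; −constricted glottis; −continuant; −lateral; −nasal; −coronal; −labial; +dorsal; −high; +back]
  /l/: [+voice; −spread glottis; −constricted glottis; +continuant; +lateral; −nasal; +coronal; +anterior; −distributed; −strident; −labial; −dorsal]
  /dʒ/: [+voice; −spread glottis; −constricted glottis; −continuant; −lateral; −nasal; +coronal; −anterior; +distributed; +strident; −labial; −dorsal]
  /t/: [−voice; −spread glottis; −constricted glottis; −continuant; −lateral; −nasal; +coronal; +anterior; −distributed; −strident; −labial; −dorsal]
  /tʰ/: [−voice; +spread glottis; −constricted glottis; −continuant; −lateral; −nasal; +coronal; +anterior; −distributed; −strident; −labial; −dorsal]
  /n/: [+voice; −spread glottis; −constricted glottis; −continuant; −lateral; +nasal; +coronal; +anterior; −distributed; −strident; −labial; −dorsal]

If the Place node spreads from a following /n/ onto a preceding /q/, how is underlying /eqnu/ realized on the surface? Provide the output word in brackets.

[etnu]

Place immediately or transitively dominates [coronal], [anterior], [distributed], [strident], [labial], [round], [dorsal], [high], [back].
The target acquires /n/'s values for everything under Place — [+coronal], [+anterior], [−distributed], [−strident], [−labial], [−dorsal] — while keeping its own [voice], [spread glottis], [constricted glottis], ….
This feature bundle is that of [t], so /eqnu/ surfaces as [etnu].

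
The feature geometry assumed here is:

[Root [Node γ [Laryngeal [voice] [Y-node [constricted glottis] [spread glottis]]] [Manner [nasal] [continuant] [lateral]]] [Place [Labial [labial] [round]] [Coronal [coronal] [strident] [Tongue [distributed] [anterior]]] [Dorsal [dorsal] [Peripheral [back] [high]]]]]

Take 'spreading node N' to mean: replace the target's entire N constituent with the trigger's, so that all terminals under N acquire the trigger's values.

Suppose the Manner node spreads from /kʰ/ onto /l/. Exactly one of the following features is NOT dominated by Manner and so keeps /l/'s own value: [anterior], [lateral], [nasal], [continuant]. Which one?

Manner dominates exactly [nasal], [continuant], [lateral].
Spreading Manner replaces [nasal], [continuant], [lateral] with the trigger's values, since each sits inside the Manner constituent.
[anterior] attaches under Tongue, not under Manner, so /l/ retains its own value for [anterior].

[anterior]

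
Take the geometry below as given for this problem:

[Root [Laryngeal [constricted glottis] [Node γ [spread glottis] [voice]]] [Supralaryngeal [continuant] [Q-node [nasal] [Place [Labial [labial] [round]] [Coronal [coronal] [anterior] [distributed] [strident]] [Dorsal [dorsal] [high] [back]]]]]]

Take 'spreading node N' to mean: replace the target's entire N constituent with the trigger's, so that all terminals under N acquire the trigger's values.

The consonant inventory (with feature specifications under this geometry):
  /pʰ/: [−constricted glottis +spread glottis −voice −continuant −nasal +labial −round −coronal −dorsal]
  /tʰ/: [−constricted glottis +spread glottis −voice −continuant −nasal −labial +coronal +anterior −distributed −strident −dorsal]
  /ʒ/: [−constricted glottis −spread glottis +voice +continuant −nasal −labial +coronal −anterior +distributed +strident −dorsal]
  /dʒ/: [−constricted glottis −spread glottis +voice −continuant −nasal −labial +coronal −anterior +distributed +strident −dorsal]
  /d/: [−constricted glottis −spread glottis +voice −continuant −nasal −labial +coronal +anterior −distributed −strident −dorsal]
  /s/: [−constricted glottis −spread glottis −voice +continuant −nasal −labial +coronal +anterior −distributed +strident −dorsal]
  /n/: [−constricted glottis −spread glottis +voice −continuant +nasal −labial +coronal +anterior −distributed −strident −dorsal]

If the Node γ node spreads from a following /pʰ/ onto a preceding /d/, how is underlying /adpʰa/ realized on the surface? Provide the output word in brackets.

[atʰpʰa]

Terminals under Node γ in this geometry: [spread glottis], [voice].
The target acquires /pʰ/'s values for everything under Node γ — [+spread glottis], [−voice] — while keeping its own [constricted glottis], [continuant], [nasal], ….
Among the inventory, only /tʰ/ has exactly this specification, giving the surface form [atʰpʰa].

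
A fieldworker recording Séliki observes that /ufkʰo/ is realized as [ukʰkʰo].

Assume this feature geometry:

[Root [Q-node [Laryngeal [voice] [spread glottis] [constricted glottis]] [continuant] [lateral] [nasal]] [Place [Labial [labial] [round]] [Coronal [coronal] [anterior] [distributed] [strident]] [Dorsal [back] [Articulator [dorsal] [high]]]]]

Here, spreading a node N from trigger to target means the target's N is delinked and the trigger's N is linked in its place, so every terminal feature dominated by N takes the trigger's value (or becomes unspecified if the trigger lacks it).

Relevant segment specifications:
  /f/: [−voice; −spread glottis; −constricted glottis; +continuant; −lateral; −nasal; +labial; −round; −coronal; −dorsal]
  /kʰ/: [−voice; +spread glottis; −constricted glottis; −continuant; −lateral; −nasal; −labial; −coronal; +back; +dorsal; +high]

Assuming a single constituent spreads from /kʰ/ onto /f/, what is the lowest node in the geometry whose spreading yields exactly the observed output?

Root

The alternation /f/ → [kʰ] changes [spread glottis], [continuant], [labial], [round], [dorsal], [high], [back] and nothing else.
In this geometry the lowest node dominating all of them is Root: every daughter of Root dominates only a proper subset, so no lower node suffices.
Spreading Root from /kʰ/ overwrites each of those terminals with /kʰ/'s values, yielding exactly [kʰ].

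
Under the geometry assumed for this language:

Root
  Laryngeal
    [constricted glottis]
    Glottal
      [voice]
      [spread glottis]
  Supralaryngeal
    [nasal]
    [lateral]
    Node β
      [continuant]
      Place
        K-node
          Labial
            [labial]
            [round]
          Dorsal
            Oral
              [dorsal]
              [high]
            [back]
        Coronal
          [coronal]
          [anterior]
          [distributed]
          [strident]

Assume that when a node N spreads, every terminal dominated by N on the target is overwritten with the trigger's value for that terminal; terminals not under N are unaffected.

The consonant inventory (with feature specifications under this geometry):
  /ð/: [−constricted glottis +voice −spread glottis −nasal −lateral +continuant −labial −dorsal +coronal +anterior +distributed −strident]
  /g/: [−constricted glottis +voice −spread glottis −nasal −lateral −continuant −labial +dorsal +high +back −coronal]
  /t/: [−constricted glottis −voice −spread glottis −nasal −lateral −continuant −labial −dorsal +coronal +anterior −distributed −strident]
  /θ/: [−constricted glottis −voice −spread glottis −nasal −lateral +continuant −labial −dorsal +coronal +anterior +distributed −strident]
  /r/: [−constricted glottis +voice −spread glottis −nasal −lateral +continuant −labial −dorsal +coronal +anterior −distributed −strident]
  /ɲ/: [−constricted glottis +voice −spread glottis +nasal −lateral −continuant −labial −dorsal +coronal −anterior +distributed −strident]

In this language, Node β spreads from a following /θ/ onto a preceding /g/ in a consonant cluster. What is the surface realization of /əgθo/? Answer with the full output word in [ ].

Node β immediately or transitively dominates [continuant], [labial], [round], [dorsal], [high], [back], [coronal], [anterior], [distributed], [strident].
The target acquires /θ/'s values for everything under Node β — [+continuant], [−labial], [−dorsal], [+coronal], [+anterior], [+distributed], [−strident] — while keeping its own [constricted glottis], [voice], [spread glottis], ….
Among the inventory, only /ð/ has exactly this specification, giving the surface form [əðθo].

[əðθo]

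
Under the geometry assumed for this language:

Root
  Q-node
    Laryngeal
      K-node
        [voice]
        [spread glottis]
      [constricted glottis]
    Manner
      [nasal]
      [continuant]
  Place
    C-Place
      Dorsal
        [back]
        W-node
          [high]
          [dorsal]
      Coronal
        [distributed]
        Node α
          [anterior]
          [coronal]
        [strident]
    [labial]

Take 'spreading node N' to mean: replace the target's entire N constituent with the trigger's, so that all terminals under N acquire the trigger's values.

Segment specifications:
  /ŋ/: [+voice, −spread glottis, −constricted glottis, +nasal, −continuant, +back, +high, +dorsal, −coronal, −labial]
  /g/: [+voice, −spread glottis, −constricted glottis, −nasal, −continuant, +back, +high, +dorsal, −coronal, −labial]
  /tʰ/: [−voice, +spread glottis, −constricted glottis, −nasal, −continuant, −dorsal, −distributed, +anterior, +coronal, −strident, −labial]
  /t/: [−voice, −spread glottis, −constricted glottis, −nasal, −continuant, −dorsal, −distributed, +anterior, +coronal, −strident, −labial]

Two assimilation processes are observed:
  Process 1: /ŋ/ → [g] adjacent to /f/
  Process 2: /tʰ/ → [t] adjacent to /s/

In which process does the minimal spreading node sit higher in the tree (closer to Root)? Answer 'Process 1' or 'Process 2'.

In Process 1, [nasal] changes, so the minimal spreading node is [nasal] at depth 3.
In Process 2, [spread glottis] changes, so the minimal spreading node is [spread glottis] at depth 4.
Depth 3 < depth 4; Process 1 involves the structurally higher constituent [nasal].

Process 1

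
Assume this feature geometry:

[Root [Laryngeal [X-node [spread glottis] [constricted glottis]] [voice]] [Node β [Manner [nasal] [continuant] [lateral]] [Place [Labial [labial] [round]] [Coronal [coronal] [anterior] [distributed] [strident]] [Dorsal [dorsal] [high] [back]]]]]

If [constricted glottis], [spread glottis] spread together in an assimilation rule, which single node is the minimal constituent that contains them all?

[constricted glottis] lies under X-node (below Laryngeal).
[spread glottis]: Root ▹ Laryngeal ▹ X-node ▹ [spread glottis].
X-node is the lowest common ancestor — every listed feature sits under it, and no single subconstituent of X-node covers them all.

X-node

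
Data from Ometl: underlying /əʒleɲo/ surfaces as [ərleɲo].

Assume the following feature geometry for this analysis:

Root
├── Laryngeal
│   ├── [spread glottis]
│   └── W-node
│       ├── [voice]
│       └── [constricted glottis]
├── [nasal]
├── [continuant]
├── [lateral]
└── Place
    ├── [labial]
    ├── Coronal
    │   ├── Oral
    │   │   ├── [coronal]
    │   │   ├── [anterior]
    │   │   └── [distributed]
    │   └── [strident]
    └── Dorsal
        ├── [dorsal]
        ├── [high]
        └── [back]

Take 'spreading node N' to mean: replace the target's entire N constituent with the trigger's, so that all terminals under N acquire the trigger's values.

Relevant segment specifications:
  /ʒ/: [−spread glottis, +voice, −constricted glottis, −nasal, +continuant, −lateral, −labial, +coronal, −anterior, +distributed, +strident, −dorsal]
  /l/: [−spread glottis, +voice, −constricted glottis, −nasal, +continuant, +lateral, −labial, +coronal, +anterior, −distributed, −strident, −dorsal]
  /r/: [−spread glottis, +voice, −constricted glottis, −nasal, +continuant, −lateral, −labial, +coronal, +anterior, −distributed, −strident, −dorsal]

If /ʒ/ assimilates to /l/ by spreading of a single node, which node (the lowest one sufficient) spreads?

Coronal

The alternation /ʒ/ → [r] changes [anterior], [distributed], [strident] and nothing else.
In this geometry the lowest node dominating all of them is Coronal: every daughter of Coronal dominates only a proper subset, so no lower node suffices.
If Coronal spreads, every terminal under it takes /l/'s value, producing [r] as observed.
[lateral], a feature on which the two segments disagree outside Coronal, is unchanged — nothing dominating it spread, and Coronal is the minimal sufficient constituent.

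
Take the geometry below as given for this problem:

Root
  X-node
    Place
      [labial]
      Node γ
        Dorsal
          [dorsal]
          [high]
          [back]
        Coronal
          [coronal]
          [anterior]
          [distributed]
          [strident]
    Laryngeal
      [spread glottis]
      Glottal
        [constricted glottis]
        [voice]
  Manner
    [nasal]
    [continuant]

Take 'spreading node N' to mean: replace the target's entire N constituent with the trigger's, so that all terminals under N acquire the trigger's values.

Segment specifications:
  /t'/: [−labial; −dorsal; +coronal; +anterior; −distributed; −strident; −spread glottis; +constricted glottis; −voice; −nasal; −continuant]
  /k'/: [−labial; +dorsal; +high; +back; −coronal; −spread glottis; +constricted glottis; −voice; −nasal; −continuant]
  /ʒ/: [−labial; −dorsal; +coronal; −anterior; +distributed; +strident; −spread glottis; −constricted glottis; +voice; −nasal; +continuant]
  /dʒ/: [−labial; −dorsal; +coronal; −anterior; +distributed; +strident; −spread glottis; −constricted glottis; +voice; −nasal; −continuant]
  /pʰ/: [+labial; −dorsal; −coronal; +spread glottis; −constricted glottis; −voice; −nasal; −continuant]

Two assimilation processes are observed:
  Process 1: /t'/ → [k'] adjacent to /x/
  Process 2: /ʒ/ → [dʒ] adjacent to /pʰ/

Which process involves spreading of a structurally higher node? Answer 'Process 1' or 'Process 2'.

Process 1: the features that change are [coronal], [anterior], [distributed], [strident], [dorsal], [high], [back]; the minimal node is Node γ (depth 3).
In Process 2, [continuant] changes, so the minimal spreading node is [continuant] at depth 2.
Depth 2 < depth 3; Process 2 involves the structurally higher constituent [continuant].

Process 2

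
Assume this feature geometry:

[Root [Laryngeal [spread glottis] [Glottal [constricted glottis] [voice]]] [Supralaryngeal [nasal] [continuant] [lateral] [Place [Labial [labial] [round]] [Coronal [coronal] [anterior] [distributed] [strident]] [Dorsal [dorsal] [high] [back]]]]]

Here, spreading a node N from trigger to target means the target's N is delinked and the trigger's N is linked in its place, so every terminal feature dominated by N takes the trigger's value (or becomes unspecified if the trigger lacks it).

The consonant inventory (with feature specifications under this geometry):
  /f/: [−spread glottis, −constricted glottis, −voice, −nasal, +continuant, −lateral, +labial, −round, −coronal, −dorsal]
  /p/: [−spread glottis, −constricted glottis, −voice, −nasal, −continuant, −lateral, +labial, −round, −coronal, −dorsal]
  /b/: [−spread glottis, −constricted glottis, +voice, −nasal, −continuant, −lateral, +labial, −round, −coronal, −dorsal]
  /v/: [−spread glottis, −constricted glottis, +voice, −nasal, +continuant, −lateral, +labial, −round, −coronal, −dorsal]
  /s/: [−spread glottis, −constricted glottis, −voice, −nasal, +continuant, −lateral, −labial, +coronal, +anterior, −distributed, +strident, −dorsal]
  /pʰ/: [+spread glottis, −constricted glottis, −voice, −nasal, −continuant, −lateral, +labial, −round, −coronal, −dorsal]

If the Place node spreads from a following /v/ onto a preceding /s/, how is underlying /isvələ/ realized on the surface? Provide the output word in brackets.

Place immediately or transitively dominates [labial], [round], [coronal], [anterior], [distributed], [strident], [dorsal], [high], [back].
Spreading Place from /v/ onto /s/ replaces those values with /v/'s: [+labial], [−round], [−coronal], [−dorsal]. Features outside Place ([spread glottis], [constricted glottis], [voice], …) stay as in /s/.
This feature bundle is that of [f], so /isvələ/ surfaces as [ifvələ].

[ifvələ]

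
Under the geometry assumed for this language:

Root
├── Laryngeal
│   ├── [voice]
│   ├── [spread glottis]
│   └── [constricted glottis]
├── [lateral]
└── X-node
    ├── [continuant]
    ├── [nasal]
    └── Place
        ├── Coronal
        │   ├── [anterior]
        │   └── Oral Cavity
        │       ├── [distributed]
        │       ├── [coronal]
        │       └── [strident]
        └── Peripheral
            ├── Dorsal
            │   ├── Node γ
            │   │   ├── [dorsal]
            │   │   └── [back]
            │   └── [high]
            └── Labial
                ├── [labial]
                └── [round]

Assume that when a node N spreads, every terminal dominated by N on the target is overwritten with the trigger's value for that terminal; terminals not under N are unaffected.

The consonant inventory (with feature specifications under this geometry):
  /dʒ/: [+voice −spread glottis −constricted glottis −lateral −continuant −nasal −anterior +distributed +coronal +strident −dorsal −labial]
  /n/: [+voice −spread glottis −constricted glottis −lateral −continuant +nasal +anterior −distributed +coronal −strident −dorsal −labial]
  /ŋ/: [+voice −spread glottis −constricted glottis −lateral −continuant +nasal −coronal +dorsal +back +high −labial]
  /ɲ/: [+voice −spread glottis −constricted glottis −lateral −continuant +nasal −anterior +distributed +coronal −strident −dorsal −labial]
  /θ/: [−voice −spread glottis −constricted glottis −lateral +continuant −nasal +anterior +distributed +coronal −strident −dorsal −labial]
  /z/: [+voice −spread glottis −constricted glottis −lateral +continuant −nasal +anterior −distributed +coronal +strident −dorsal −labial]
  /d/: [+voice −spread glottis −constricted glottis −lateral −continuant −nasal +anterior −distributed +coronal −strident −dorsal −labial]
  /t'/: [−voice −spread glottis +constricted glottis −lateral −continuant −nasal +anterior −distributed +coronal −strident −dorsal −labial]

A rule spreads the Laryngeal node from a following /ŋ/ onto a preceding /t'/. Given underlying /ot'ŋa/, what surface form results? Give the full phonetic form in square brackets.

The Laryngeal node dominates the terminals [voice], [spread glottis], [constricted glottis].
Spreading Laryngeal from /ŋ/ onto /t'/ replaces those values with /ŋ/'s: [+voice], [−spread glottis], [−constricted glottis]. Features outside Laryngeal ([lateral], [continuant], [nasal], …) stay as in /t'/.
The resulting bundle matches /d/ in the inventory; substituting it for /t'/ gives [odŋa].

[odŋa]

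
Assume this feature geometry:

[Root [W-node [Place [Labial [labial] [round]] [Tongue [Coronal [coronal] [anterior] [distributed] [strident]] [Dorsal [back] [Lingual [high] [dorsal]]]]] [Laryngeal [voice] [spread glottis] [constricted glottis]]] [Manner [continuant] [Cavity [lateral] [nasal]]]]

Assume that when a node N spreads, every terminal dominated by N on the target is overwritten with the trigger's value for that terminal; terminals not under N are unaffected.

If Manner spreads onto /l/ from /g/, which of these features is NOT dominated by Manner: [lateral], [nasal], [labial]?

Manner dominates exactly [continuant], [lateral], [nasal].
Of the listed options, [lateral], [nasal] are among these and would be overwritten by spreading Manner.
But [labial] is a dependent of Labial, outside Manner; it is therefore untouched by the spreading.

[labial]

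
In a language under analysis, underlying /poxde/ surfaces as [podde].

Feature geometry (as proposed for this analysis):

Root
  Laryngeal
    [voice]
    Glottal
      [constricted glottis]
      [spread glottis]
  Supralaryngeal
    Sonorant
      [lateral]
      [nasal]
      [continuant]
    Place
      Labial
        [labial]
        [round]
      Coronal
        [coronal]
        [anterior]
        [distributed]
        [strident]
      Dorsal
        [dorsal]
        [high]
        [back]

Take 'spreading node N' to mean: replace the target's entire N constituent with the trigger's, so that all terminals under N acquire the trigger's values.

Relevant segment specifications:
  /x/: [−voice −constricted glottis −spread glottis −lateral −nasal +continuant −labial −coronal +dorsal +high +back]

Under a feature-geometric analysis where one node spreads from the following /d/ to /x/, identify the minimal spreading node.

Root

/x/ and [d] differ in [voice], [continuant], [coronal], [anterior], [distributed], [strident], [dorsal], [high], [back]; every other specified feature is identical.
In this geometry the lowest node dominating all of them is Root: every daughter of Root dominates only a proper subset, so no lower node suffices.
Delinking /x/'s Root and associating /d/'s Root gives precisely the feature bundle of [d].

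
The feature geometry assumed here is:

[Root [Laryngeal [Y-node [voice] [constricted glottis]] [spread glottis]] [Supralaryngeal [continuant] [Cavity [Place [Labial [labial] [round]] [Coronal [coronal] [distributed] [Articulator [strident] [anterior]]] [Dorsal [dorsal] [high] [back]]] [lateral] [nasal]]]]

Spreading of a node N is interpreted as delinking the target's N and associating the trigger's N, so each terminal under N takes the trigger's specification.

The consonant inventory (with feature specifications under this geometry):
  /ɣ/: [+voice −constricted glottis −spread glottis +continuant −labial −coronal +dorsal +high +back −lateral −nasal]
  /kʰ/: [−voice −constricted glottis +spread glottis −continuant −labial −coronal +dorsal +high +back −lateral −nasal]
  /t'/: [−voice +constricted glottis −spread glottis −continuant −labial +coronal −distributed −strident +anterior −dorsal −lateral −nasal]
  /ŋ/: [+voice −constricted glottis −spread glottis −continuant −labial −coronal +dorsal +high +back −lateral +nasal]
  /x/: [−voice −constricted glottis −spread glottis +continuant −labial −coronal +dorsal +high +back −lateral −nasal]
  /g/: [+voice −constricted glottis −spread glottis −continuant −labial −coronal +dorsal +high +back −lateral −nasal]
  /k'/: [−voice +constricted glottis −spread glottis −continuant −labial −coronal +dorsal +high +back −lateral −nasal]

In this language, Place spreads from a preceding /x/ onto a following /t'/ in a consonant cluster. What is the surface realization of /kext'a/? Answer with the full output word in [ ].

[kexk'a]

The Place node dominates the terminals [labial], [round], [coronal], [distributed], [strident], [anterior], [dorsal], [high], [back].
Spreading Place from /x/ onto /t'/ replaces those values with /x/'s: [−labial], [−coronal], [+dorsal], [+high], [+back]. Features outside Place ([voice], [constricted glottis], [spread glottis], …) stay as in /t'/.
This feature bundle is that of [k'], so /kext'a/ surfaces as [kexk'a].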